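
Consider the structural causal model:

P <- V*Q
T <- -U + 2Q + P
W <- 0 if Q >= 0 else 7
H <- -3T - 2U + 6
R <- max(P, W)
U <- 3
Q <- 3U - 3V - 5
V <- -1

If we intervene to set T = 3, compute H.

do(T=3) replaces the equation T <- -U + 2Q + P with the constant T = 3.
H = -3T - 2U + 6  [with T=3, U=3]  = -9

-9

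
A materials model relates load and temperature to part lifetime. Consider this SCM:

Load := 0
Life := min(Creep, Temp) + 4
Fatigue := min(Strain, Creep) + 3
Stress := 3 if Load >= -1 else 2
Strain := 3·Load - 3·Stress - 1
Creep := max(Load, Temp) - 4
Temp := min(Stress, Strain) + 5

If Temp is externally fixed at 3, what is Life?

3

The intervention breaks the incoming arrows to Temp: Temp := min(Stress, Strain) + 5 no longer applies, and Temp = 3.
Creep = max(Load, Temp) - 4  [with Load=0, Temp=3]  = -1
Life = min(Creep, Temp) + 4  [with Creep=-1, Temp=3]  = 3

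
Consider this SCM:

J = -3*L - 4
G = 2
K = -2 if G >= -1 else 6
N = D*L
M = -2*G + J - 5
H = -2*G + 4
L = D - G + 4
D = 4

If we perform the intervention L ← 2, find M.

-19

The intervention breaks the incoming arrows to L: L = D - G + 4 no longer applies, and L = 2.
J = -3*L - 4  [with L=2]  = -10
M = -2*G + J - 5  [with G=2, J=-10]  = -19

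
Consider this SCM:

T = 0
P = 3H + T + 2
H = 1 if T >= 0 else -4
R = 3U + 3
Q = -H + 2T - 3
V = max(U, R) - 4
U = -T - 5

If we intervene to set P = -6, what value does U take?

-5

The intervention breaks the incoming arrows to P: P = 3H + T + 2 no longer applies, and P = -6.
Since U is not a descendant of the intervened variable, it is unaffected.
U = -T - 5  [with T=0]  = -5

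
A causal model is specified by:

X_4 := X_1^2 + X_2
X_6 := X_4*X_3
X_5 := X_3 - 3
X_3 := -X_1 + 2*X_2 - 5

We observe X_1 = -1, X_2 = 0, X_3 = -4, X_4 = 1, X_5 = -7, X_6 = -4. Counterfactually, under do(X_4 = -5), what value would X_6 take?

20

Under do(X_4=-5), the mechanism X_4 := X_1^2 + X_2 is discarded; X_4 is fixed at -5.
X_3 = -X_1 + 2*X_2 - 5  [with X_1=-1, X_2=0]  = -4
X_6 = X_4*X_3  [with X_4=-5, X_3=-4]  = 20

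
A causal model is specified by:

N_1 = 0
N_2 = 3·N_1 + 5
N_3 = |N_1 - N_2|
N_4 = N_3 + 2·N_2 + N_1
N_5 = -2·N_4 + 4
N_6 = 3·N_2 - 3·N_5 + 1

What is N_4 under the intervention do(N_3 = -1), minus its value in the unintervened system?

The intervention breaks the incoming arrows to N_3: N_3 = |N_1 - N_2| no longer applies, and N_3 = -1.
N_2 = 3·N_1 + 5  [with N_1=0]  = 5
N_4 = N_3 + 2·N_2 + N_1  [with N_3=-1, N_2=5, N_1=0]  = 9
Without intervention: N_2 = 3·N_1 + 5  [with N_1=0]  = 5; N_3 = |N_1 - N_2|  [with N_1=0, N_2=5]  = 5; N_4 = N_3 + 2·N_2 + N_1  [with N_3=5, N_2=5, N_1=0]  = 15.
Change = 9 − 15 = -6.

-6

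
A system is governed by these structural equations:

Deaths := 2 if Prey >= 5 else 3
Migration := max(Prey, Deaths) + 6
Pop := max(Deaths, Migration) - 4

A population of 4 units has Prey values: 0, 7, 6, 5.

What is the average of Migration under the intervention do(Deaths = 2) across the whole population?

The intervention sets Deaths=2 in all 4 units regardless of Prey. Recomputing Migration per unit gives 8, 13, 12, 11; average 11.

11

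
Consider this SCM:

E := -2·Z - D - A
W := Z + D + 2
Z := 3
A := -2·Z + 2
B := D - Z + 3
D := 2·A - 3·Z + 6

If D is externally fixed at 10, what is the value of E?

-12

The intervention breaks the incoming arrows to D: D := 2·A - 3·Z + 6 no longer applies, and D = 10.
A = -2·Z + 2  [with Z=3]  = -4
E = -2·Z - D - A  [with Z=3, D=10, A=-4]  = -12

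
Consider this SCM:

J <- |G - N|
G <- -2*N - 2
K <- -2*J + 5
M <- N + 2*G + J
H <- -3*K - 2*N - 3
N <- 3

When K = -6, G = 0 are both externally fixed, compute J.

3

Setting K = -6, G = 0 by intervention discards those variables' equations.
J = |G - N|  [with G=0, N=3]  = 3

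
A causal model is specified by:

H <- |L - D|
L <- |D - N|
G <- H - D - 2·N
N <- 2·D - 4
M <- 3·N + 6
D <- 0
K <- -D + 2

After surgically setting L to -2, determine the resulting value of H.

The intervention breaks the incoming arrows to L: L <- |D - N| no longer applies, and L = -2.
H = |L - D|  [with L=-2, D=0]  = 2

2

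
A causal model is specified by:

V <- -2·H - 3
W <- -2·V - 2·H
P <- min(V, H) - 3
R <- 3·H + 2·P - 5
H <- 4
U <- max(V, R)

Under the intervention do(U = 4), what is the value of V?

do(U=4) replaces the equation U <- max(V, R) with the constant U = 4.
V is not downstream of the intervention, so its value is determined by the original equations.
V = -2·H - 3  [with H=4]  = -11

-11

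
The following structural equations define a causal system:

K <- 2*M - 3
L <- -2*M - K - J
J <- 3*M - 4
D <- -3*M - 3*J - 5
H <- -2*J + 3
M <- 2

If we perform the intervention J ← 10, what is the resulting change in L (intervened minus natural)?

The intervention breaks the incoming arrows to J: J <- 3*M - 4 no longer applies, and J = 10.
K = 2*M - 3  [with M=2]  = 1
L = -2*M - K - J  [with M=2, K=1, J=10]  = -15
Without intervention: K = 2*M - 3  [with M=2]  = 1; J = 3*M - 4  [with M=2]  = 2; L = -2*M - K - J  [with M=2, K=1, J=2]  = -7.
Change = -15 − (-7) = -8.

-8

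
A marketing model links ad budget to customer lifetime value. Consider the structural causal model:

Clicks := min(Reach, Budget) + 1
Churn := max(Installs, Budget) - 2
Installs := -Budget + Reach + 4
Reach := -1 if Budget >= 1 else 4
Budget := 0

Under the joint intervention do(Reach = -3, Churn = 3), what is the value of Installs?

1

The joint intervention fixes Reach = -3, Churn = 3, removing each variable's own equation.
Installs = -Budget + Reach + 4  [with Budget=0, Reach=-3]  = 1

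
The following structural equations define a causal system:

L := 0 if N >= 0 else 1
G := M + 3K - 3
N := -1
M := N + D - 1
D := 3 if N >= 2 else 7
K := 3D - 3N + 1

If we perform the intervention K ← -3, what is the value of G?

Under do(K=-3), the mechanism K := 3D - 3N + 1 is discarded; K is fixed at -3.
D = 3 if N >= 2 else 7  [with N=-1]  = 7
M = N + D - 1  [with N=-1, D=7]  = 5
G = M + 3K - 3  [with M=5, K=-3]  = -7

-7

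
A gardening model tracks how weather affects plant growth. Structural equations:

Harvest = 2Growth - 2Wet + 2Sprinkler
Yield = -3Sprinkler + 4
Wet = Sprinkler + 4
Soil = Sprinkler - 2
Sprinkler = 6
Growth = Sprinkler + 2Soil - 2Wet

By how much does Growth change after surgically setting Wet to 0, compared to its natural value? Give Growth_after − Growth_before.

The intervention breaks the incoming arrows to Wet: Wet = Sprinkler + 4 no longer applies, and Wet = 0.
Soil = Sprinkler - 2  [with Sprinkler=6]  = 4
Growth = Sprinkler + 2Soil - 2Wet  [with Sprinkler=6, Soil=4, Wet=0]  = 14
Without intervention: Soil = Sprinkler - 2  [with Sprinkler=6]  = 4; Wet = Sprinkler + 4  [with Sprinkler=6]  = 10; Growth = Sprinkler + 2Soil - 2Wet  [with Sprinkler=6, Soil=4, Wet=10]  = -6.
Change = 14 − (-6) = 20.

20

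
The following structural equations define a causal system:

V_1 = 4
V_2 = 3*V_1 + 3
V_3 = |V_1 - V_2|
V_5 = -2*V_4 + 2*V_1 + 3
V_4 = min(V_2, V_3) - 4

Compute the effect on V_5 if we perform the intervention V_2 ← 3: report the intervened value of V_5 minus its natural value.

do(V_2=3) replaces the equation V_2 = 3*V_1 + 3 with the constant V_2 = 3.
V_3 = |V_1 - V_2|  [with V_1=4, V_2=3]  = 1
V_4 = min(V_2, V_3) - 4  [with V_2=3, V_3=1]  = -3
V_5 = -2*V_4 + 2*V_1 + 3  [with V_4=-3, V_1=4]  = 17
Without intervention: V_2 = 3*V_1 + 3  [with V_1=4]  = 15; V_3 = |V_1 - V_2|  [with V_1=4, V_2=15]  = 11; V_4 = min(V_2, V_3) - 4  [with V_2=15, V_3=11]  = 7; V_5 = -2*V_4 + 2*V_1 + 3  [with V_4=7, V_1=4]  = -3.
Change = 17 − (-3) = 20.

20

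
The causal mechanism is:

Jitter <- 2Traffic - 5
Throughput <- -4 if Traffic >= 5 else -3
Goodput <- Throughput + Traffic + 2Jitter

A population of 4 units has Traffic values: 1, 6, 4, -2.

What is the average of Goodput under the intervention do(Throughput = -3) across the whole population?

Every unit gets Throughput=-3 under the intervention. Goodput values become -8, 17, 7, -23; E[Goodput|do(Throughput=-3)] = -1.75.

-1.75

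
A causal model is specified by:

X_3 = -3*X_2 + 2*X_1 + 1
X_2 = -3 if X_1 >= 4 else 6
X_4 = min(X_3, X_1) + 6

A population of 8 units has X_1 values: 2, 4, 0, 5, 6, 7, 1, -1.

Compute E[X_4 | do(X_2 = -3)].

do(X_2=-3) breaks X_2's dependence on X_1. With X_2=-3 fixed, X_4 across the units is 8, 10, 6, 11, 12, 13, 7, 5, mean 9.

9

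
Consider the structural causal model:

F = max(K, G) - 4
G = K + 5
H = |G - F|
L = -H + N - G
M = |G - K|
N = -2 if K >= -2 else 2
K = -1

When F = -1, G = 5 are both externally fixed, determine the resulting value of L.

-13

The joint intervention fixes F = -1, G = 5, removing each variable's own equation.
H = |G - F|  [with G=5, F=-1]  = 6
N = -2 if K >= -2 else 2  [with K=-1]  = -2
L = -H + N - G  [with H=6, N=-2, G=5]  = -13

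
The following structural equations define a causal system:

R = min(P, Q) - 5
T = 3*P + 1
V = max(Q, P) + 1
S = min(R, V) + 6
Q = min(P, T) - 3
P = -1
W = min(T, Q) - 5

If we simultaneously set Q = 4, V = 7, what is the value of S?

Under do(Q = 4, V = 7), each intervened variable's structural equation is replaced by its fixed value.
R = min(P, Q) - 5  [with P=-1, Q=4]  = -6
S = min(R, V) + 6  [with R=-6, V=7]  = 0

0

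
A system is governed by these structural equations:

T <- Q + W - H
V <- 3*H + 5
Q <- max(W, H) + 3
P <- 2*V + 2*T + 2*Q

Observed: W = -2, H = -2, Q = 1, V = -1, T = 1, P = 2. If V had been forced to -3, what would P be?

Under do(V=-3), the mechanism V <- 3*H + 5 is discarded; V is fixed at -3.
Q = max(W, H) + 3  [with W=-2, H=-2]  = 1
T = Q + W - H  [with Q=1, W=-2, H=-2]  = 1
P = 2*V + 2*T + 2*Q  [with V=-3, T=1, Q=1]  = -2

-2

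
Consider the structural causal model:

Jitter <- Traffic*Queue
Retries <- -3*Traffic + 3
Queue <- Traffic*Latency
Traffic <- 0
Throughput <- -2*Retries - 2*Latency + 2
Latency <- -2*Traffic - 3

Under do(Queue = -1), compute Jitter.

do(Queue=-1) replaces the equation Queue <- Traffic*Latency with the constant Queue = -1.
Jitter = Traffic*Queue  [with Traffic=0, Queue=-1]  = 0

0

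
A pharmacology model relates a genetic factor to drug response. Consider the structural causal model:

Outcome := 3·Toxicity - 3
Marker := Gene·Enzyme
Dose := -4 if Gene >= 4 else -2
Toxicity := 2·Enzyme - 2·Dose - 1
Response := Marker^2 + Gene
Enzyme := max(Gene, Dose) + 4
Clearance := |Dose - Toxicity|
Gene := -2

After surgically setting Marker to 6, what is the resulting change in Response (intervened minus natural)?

20

Intervening sets Marker = 6 and removes its equation (Marker := Gene·Enzyme).
Response = Marker^2 + Gene  [with Marker=6, Gene=-2]  = 34
Without intervention: Dose = -4 if Gene >= 4 else -2  [with Gene=-2]  = -2; Enzyme = max(Gene, Dose) + 4  [with Gene=-2, Dose=-2]  = 2; Marker = Gene·Enzyme  [with Gene=-2, Enzyme=2]  = -4; Response = Marker^2 + Gene  [with Marker=-4, Gene=-2]  = 14.
Change = 34 − 14 = 20.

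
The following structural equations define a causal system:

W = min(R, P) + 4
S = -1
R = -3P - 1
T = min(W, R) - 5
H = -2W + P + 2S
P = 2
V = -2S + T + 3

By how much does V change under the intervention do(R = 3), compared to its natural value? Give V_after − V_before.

10

The intervention breaks the incoming arrows to R: R = -3P - 1 no longer applies, and R = 3.
W = min(R, P) + 4  [with R=3, P=2]  = 6
T = min(W, R) - 5  [with W=6, R=3]  = -2
V = -2S + T + 3  [with S=-1, T=-2]  = 3
Without intervention: R = -3P - 1  [with P=2]  = -7; W = min(R, P) + 4  [with R=-7, P=2]  = -3; T = min(W, R) - 5  [with W=-3, R=-7]  = -12; V = -2S + T + 3  [with S=-1, T=-12]  = -7.
Change = 3 − (-7) = 10.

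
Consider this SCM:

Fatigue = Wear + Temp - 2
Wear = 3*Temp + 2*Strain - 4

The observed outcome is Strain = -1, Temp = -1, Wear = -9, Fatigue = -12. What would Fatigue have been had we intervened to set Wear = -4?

-7

The intervention breaks the incoming arrows to Wear: Wear = 3*Temp + 2*Strain - 4 no longer applies, and Wear = -4.
Fatigue = Wear + Temp - 2  [with Wear=-4, Temp=-1]  = -7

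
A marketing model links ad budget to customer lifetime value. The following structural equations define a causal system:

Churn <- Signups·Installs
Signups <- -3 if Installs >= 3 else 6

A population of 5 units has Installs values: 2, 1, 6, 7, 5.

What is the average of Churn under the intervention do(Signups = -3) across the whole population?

-12.6

do(Signups=-3) breaks Signups's dependence on Installs. With Signups=-3 fixed, Churn across the units is -6, -3, -18, -21, -15, mean -12.6.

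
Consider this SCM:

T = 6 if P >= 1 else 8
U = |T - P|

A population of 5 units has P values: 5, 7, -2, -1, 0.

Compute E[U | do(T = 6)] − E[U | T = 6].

3.6

The intervention sets T=6 in all 5 units regardless of P. Recomputing U per unit gives 1, 1, 8, 7, 6; average 4.6.
E[U|T=6] averages over only the 2 units with T=6 (P = 5, 7): U = 1, 1, mean 1.
Difference = 4.6 − 1 = 3.6.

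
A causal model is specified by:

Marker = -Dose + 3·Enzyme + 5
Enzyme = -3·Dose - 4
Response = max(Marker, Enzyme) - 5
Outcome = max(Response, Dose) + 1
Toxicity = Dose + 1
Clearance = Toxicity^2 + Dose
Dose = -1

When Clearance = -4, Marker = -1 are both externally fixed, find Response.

-6

Under do(Clearance = -4, Marker = -1), each intervened variable's structural equation is replaced by its fixed value.
Enzyme = -3·Dose - 4  [with Dose=-1]  = -1
Response = max(Marker, Enzyme) - 5  [with Marker=-1, Enzyme=-1]  = -6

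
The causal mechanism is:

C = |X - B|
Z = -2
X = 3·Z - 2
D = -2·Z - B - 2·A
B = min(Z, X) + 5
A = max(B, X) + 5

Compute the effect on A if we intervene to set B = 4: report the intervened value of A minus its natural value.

7

The intervention breaks the incoming arrows to B: B = min(Z, X) + 5 no longer applies, and B = 4.
X = 3·Z - 2  [with Z=-2]  = -8
A = max(B, X) + 5  [with B=4, X=-8]  = 9
Without intervention: X = 3·Z - 2  [with Z=-2]  = -8; B = min(Z, X) + 5  [with Z=-2, X=-8]  = -3; A = max(B, X) + 5  [with B=-3, X=-8]  = 2.
Change = 9 − 2 = 7.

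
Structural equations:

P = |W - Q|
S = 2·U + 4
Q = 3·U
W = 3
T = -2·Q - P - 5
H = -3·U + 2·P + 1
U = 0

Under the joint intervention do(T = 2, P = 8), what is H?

17

Under do(T = 2, P = 8), each intervened variable's structural equation is replaced by its fixed value.
H = -3·U + 2·P + 1  [with U=0, P=8]  = 17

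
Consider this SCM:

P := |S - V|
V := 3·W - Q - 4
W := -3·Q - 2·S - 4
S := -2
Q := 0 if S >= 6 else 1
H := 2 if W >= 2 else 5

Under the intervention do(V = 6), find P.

Intervening sets V = 6 and removes its equation (V := 3·W - Q - 4).
P = |S - V|  [with S=-2, V=6]  = 8

8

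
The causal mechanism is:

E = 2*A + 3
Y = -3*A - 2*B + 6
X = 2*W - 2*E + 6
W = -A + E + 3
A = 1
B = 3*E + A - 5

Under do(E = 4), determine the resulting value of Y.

do(E=4) replaces the equation E = 2*A + 3 with the constant E = 4.
B = 3*E + A - 5  [with E=4, A=1]  = 8
Y = -3*A - 2*B + 6  [with A=1, B=8]  = -13

-13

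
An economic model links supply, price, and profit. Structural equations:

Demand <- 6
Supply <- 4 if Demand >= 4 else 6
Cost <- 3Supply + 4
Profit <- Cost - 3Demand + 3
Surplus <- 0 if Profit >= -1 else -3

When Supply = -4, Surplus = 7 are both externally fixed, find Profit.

-23

The joint intervention fixes Supply = -4, Surplus = 7, removing each variable's own equation.
Cost = 3Supply + 4  [with Supply=-4]  = -8
Profit = Cost - 3Demand + 3  [with Cost=-8, Demand=6]  = -23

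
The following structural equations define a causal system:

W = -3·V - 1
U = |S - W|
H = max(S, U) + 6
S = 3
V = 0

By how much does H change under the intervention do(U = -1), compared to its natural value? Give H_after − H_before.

Intervening sets U = -1 and removes its equation (U = |S - W|).
H = max(S, U) + 6  [with S=3, U=-1]  = 9
Without intervention: W = -3·V - 1  [with V=0]  = -1; U = |S - W|  [with S=3, W=-1]  = 4; H = max(S, U) + 6  [with S=3, U=4]  = 10.
Change = 9 − 10 = -1.

-1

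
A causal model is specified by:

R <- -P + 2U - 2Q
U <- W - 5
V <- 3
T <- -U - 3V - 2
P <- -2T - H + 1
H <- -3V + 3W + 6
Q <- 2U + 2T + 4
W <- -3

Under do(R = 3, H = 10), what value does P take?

Under do(R = 3, H = 10), each intervened variable's structural equation is replaced by its fixed value.
U = W - 5  [with W=-3]  = -8
T = -U - 3V - 2  [with U=-8, V=3]  = -3
P = -2T - H + 1  [with T=-3, H=10]  = -3

-3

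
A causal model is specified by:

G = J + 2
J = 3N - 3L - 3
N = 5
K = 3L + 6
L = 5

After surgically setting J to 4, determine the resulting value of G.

do(J=4) replaces the equation J = 3N - 3L - 3 with the constant J = 4.
G = J + 2  [with J=4]  = 6

6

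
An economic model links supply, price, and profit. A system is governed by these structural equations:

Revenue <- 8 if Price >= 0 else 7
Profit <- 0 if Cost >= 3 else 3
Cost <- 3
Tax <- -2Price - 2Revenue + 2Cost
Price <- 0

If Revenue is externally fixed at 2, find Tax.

2

The intervention breaks the incoming arrows to Revenue: Revenue <- 8 if Price >= 0 else 7 no longer applies, and Revenue = 2.
Tax = -2Price - 2Revenue + 2Cost  [with Price=0, Revenue=2, Cost=3]  = 2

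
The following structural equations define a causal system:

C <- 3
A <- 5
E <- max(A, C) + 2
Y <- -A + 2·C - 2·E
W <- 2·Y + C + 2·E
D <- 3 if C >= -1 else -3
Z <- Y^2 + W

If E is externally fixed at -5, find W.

15

do(E=-5) replaces the equation E <- max(A, C) + 2 with the constant E = -5.
Y = -A + 2·C - 2·E  [with A=5, C=3, E=-5]  = 11
W = 2·Y + C + 2·E  [with Y=11, C=3, E=-5]  = 15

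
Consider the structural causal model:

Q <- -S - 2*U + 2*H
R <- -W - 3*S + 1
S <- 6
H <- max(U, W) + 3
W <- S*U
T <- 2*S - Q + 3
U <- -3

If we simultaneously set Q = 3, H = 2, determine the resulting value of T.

12

Under do(Q = 3, H = 2), each intervened variable's structural equation is replaced by its fixed value.
T = 2*S - Q + 3  [with S=6, Q=3]  = 12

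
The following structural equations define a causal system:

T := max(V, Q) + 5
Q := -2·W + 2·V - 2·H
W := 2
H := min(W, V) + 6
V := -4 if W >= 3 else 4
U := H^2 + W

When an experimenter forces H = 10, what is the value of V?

Under do(H=10), the mechanism H := min(W, V) + 6 is discarded; H is fixed at 10.
Since V is not a descendant of the intervened variable, it is unaffected.
V = -4 if W >= 3 else 4  [with W=2]  = 4

4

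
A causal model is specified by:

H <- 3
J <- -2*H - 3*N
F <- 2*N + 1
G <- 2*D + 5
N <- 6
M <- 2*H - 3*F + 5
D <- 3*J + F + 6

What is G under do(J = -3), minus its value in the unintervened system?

126

The intervention breaks the incoming arrows to J: J <- -2*H - 3*N no longer applies, and J = -3.
F = 2*N + 1  [with N=6]  = 13
D = 3*J + F + 6  [with J=-3, F=13]  = 10
G = 2*D + 5  [with D=10]  = 25
Without intervention: J = -2*H - 3*N  [with H=3, N=6]  = -24; F = 2*N + 1  [with N=6]  = 13; D = 3*J + F + 6  [with J=-24, F=13]  = -53; G = 2*D + 5  [with D=-53]  = -101.
Change = 25 − (-101) = 126.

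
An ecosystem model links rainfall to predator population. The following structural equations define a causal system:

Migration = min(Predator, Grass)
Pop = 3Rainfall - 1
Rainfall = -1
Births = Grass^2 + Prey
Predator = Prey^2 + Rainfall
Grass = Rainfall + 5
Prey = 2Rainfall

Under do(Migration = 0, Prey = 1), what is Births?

17

Under do(Migration = 0, Prey = 1), each intervened variable's structural equation is replaced by its fixed value.
Grass = Rainfall + 5  [with Rainfall=-1]  = 4
Births = Grass^2 + Prey  [with Grass=4, Prey=1]  = 17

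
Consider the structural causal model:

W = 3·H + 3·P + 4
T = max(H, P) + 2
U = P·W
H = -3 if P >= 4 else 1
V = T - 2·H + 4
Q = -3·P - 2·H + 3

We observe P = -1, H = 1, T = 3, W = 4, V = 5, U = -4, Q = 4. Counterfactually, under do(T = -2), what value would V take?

do(T=-2) replaces the equation T = max(H, P) + 2 with the constant T = -2.
H = -3 if P >= 4 else 1  [with P=-1]  = 1
V = T - 2·H + 4  [with T=-2, H=1]  = 0

0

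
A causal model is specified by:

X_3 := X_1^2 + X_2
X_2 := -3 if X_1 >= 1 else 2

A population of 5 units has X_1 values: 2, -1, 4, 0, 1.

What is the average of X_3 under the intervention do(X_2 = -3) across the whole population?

1.4

The intervention sets X_2=-3 in all 5 units regardless of X_1. Recomputing X_3 per unit gives 1, -2, 13, -3, -2; average 1.4.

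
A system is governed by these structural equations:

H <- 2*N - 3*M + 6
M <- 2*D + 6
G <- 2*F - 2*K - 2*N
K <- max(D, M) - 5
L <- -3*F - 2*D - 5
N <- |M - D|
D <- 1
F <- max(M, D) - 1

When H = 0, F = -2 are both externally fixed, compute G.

Setting H = 0, F = -2 by intervention discards those variables' equations.
M = 2*D + 6  [with D=1]  = 8
K = max(D, M) - 5  [with D=1, M=8]  = 3
N = |M - D|  [with M=8, D=1]  = 7
G = 2*F - 2*K - 2*N  [with F=-2, K=3, N=7]  = -24

-24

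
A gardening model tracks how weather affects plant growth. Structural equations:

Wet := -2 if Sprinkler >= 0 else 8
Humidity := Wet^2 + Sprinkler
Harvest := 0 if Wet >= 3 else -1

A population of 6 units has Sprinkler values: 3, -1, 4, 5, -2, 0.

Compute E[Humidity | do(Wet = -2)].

The intervention sets Wet=-2 in all 6 units regardless of Sprinkler. Recomputing Humidity per unit gives 7, 3, 8, 9, 2, 4; average 5.5.

5.5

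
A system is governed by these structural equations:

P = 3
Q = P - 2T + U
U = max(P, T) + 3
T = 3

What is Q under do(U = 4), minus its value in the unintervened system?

The intervention breaks the incoming arrows to U: U = max(P, T) + 3 no longer applies, and U = 4.
Q = P - 2T + U  [with P=3, T=3, U=4]  = 1
Without intervention: U = max(P, T) + 3  [with P=3, T=3]  = 6; Q = P - 2T + U  [with P=3, T=3, U=6]  = 3.
Change = 1 − 3 = -2.

-2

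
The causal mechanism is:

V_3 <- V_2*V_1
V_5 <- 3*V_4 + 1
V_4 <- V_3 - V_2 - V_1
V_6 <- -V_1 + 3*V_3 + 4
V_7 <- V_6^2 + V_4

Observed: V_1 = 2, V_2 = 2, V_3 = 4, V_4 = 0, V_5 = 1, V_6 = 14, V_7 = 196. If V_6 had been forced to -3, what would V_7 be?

9

Intervening sets V_6 = -3 and removes its equation (V_6 <- -V_1 + 3*V_3 + 4).
V_3 = V_2*V_1  [with V_2=2, V_1=2]  = 4
V_4 = V_3 - V_2 - V_1  [with V_3=4, V_2=2, V_1=2]  = 0
V_7 = V_6^2 + V_4  [with V_6=-3, V_4=0]  = 9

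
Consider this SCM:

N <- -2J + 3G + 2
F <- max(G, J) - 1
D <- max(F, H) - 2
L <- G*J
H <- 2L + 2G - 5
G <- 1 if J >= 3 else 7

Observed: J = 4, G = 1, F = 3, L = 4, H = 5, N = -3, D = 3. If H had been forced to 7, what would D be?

5

Under do(H=7), the mechanism H <- 2L + 2G - 5 is discarded; H is fixed at 7.
G = 1 if J >= 3 else 7  [with J=4]  = 1
F = max(G, J) - 1  [with G=1, J=4]  = 3
D = max(F, H) - 2  [with F=3, H=7]  = 5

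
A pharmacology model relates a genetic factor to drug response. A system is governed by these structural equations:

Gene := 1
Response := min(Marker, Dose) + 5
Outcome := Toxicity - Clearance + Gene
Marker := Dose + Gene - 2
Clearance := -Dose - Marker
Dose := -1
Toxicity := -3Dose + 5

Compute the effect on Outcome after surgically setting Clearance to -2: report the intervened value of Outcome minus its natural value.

Intervening sets Clearance = -2 and removes its equation (Clearance := -Dose - Marker).
Toxicity = -3Dose + 5  [with Dose=-1]  = 8
Outcome = Toxicity - Clearance + Gene  [with Toxicity=8, Clearance=-2, Gene=1]  = 11
Without intervention: Marker = Dose + Gene - 2  [with Dose=-1, Gene=1]  = -2; Toxicity = -3Dose + 5  [with Dose=-1]  = 8; Clearance = -Dose - Marker  [with Dose=-1, Marker=-2]  = 3; Outcome = Toxicity - Clearance + Gene  [with Toxicity=8, Clearance=3, Gene=1]  = 6.
Change = 11 − 6 = 5.

5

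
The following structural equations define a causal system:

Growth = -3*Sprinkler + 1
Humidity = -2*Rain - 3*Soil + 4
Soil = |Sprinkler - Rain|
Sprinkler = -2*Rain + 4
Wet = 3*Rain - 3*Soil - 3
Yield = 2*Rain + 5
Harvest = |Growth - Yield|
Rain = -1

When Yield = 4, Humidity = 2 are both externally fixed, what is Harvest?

Under do(Yield = 4, Humidity = 2), each intervened variable's structural equation is replaced by its fixed value.
Sprinkler = -2*Rain + 4  [with Rain=-1]  = 6
Growth = -3*Sprinkler + 1  [with Sprinkler=6]  = -17
Harvest = |Growth - Yield|  [with Growth=-17, Yield=4]  = 21

21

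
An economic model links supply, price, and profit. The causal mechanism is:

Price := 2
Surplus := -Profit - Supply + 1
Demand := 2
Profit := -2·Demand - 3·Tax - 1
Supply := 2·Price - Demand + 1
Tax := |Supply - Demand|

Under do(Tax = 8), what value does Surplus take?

Under do(Tax=8), the mechanism Tax := |Supply - Demand| is discarded; Tax is fixed at 8.
Supply = 2·Price - Demand + 1  [with Price=2, Demand=2]  = 3
Profit = -2·Demand - 3·Tax - 1  [with Demand=2, Tax=8]  = -29
Surplus = -Profit - Supply + 1  [with Profit=-29, Supply=3]  = 27

27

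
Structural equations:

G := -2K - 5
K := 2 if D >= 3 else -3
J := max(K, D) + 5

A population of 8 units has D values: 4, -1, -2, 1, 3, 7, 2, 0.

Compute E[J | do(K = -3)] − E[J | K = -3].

Every unit gets K=-3 under the intervention. J values become 9, 4, 3, 6, 8, 12, 7, 5; E[J|do(K=-3)] = 6.75.
E[J|K=-3] averages over only the 5 units with K=-3 (D = -1, -2, 1, 2, 0): J = 4, 3, 6, 7, 5, mean 5.
Difference = 6.75 − 5 = 1.75.

1.75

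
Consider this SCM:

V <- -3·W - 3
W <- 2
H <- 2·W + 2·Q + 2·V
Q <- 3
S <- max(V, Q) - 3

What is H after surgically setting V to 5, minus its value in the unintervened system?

The intervention breaks the incoming arrows to V: V <- -3·W - 3 no longer applies, and V = 5.
H = 2·W + 2·Q + 2·V  [with W=2, Q=3, V=5]  = 20
Without intervention: V = -3·W - 3  [with W=2]  = -9; H = 2·W + 2·Q + 2·V  [with W=2, Q=3, V=-9]  = -8.
Change = 20 − (-8) = 28.

28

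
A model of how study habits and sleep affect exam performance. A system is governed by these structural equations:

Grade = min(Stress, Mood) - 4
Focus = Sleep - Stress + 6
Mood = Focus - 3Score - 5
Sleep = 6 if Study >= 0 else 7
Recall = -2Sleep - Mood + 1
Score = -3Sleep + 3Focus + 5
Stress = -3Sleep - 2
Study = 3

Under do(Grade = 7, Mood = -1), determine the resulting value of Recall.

-10

Setting Grade = 7, Mood = -1 by intervention discards those variables' equations.
Sleep = 6 if Study >= 0 else 7  [with Study=3]  = 6
Recall = -2Sleep - Mood + 1  [with Sleep=6, Mood=-1]  = -10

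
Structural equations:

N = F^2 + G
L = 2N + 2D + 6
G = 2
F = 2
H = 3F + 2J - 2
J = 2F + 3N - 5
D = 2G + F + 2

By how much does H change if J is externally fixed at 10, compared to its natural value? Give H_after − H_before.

-14

Under do(J=10), the mechanism J = 2F + 3N - 5 is discarded; J is fixed at 10.
H = 3F + 2J - 2  [with F=2, J=10]  = 24
Without intervention: N = F^2 + G  [with F=2, G=2]  = 6; J = 2F + 3N - 5  [with F=2, N=6]  = 17; H = 3F + 2J - 2  [with F=2, J=17]  = 38.
Change = 24 − 38 = -14.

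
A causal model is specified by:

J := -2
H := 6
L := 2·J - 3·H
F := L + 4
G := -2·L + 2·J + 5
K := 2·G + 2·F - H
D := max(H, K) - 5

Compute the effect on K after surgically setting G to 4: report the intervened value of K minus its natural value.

The intervention breaks the incoming arrows to G: G := -2·L + 2·J + 5 no longer applies, and G = 4.
L = 2·J - 3·H  [with J=-2, H=6]  = -22
F = L + 4  [with L=-22]  = -18
K = 2·G + 2·F - H  [with G=4, F=-18, H=6]  = -34
Without intervention: L = 2·J - 3·H  [with J=-2, H=6]  = -22; F = L + 4  [with L=-22]  = -18; G = -2·L + 2·J + 5  [with L=-22, J=-2]  = 45; K = 2·G + 2·F - H  [with G=45, F=-18, H=6]  = 48.
Change = -34 − 48 = -82.

-82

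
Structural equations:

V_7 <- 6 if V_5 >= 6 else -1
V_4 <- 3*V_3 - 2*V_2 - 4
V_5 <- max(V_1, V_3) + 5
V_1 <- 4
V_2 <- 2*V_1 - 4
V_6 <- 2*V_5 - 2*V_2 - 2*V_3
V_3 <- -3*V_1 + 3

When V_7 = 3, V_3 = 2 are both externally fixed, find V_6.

Setting V_7 = 3, V_3 = 2 by intervention discards those variables' equations.
V_2 = 2*V_1 - 4  [with V_1=4]  = 4
V_5 = max(V_1, V_3) + 5  [with V_1=4, V_3=2]  = 9
V_6 = 2*V_5 - 2*V_2 - 2*V_3  [with V_5=9, V_2=4, V_3=2]  = 6

6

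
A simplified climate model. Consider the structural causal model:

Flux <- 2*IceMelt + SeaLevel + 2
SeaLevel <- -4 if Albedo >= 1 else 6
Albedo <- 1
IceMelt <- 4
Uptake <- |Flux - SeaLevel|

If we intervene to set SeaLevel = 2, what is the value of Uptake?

10

do(SeaLevel=2) replaces the equation SeaLevel <- -4 if Albedo >= 1 else 6 with the constant SeaLevel = 2.
Flux = 2*IceMelt + SeaLevel + 2  [with IceMelt=4, SeaLevel=2]  = 12
Uptake = |Flux - SeaLevel|  [with Flux=12, SeaLevel=2]  = 10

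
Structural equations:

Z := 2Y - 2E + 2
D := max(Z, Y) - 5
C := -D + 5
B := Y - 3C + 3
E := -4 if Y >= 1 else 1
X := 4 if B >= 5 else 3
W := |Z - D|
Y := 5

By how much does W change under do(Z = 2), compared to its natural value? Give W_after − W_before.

-3

The intervention breaks the incoming arrows to Z: Z := 2Y - 2E + 2 no longer applies, and Z = 2.
D = max(Z, Y) - 5  [with Z=2, Y=5]  = 0
W = |Z - D|  [with Z=2, D=0]  = 2
Without intervention: E = -4 if Y >= 1 else 1  [with Y=5]  = -4; Z = 2Y - 2E + 2  [with Y=5, E=-4]  = 20; D = max(Z, Y) - 5  [with Z=20, Y=5]  = 15; W = |Z - D|  [with Z=20, D=15]  = 5.
Change = 2 − 5 = -3.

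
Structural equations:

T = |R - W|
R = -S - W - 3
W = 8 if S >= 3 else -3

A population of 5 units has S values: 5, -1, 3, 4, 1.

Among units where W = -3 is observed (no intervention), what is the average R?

E[R|W=-3] averages over only the 2 units with W=-3 (S = -1, 1): R = 1, -1, mean 0.

0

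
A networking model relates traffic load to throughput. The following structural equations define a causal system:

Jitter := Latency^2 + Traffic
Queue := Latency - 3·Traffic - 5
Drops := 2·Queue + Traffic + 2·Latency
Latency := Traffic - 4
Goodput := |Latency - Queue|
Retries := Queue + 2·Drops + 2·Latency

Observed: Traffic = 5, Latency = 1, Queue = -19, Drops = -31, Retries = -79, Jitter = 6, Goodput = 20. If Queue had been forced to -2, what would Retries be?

do(Queue=-2) replaces the equation Queue := Latency - 3·Traffic - 5 with the constant Queue = -2.
Latency = Traffic - 4  [with Traffic=5]  = 1
Drops = 2·Queue + Traffic + 2·Latency  [with Queue=-2, Traffic=5, Latency=1]  = 3
Retries = Queue + 2·Drops + 2·Latency  [with Queue=-2, Drops=3, Latency=1]  = 6

6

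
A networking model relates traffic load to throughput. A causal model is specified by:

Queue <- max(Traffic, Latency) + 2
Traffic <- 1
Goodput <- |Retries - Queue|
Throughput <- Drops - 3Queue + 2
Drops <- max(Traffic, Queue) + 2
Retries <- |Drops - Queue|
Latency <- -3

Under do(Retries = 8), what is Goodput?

Under do(Retries=8), the mechanism Retries <- |Drops - Queue| is discarded; Retries is fixed at 8.
Queue = max(Traffic, Latency) + 2  [with Traffic=1, Latency=-3]  = 3
Goodput = |Retries - Queue|  [with Retries=8, Queue=3]  = 5

5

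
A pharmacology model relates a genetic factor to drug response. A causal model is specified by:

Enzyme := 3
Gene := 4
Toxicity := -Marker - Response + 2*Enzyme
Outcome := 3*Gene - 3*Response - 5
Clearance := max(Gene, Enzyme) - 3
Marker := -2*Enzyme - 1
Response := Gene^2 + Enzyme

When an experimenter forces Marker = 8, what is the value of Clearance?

1

The intervention breaks the incoming arrows to Marker: Marker := -2*Enzyme - 1 no longer applies, and Marker = 8.
No directed path runs from Marker to Clearance, so Clearance keeps its natural value.
Clearance = max(Gene, Enzyme) - 3  [with Gene=4, Enzyme=3]  = 1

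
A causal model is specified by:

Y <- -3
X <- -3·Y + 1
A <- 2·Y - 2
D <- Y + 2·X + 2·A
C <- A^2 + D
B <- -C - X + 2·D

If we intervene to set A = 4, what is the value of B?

The intervention breaks the incoming arrows to A: A <- 2·Y - 2 no longer applies, and A = 4.
X = -3·Y + 1  [with Y=-3]  = 10
D = Y + 2·X + 2·A  [with Y=-3, X=10, A=4]  = 25
C = A^2 + D  [with A=4, D=25]  = 41
B = -C - X + 2·D  [with C=41, X=10, D=25]  = -1

-1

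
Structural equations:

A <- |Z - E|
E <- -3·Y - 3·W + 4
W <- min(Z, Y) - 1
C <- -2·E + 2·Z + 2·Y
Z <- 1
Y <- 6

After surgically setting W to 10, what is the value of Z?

Under do(W=10), the mechanism W <- min(Z, Y) - 1 is discarded; W is fixed at 10.
Since Z is not a descendant of the intervened variable, it is unaffected.

1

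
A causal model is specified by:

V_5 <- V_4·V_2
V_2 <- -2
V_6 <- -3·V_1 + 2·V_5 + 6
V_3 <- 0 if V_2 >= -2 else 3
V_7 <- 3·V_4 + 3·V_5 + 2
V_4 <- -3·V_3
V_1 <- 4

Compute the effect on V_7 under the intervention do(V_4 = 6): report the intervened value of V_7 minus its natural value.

-18

The intervention breaks the incoming arrows to V_4: V_4 <- -3·V_3 no longer applies, and V_4 = 6.
V_5 = V_4·V_2  [with V_4=6, V_2=-2]  = -12
V_7 = 3·V_4 + 3·V_5 + 2  [with V_4=6, V_5=-12]  = -16
Without intervention: V_3 = 0 if V_2 >= -2 else 3  [with V_2=-2]  = 0; V_4 = -3·V_3  [with V_3=0]  = 0; V_5 = V_4·V_2  [with V_4=0, V_2=-2]  = 0; V_7 = 3·V_4 + 3·V_5 + 2  [with V_4=0, V_5=0]  = 2.
Change = -16 − 2 = -18.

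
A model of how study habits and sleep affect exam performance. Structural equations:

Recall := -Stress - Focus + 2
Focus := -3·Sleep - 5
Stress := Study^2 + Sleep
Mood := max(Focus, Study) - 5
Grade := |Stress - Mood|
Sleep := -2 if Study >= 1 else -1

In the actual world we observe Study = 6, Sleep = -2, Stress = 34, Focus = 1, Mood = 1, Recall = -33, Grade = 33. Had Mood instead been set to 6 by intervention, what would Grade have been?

28

Under do(Mood=6), the mechanism Mood := max(Focus, Study) - 5 is discarded; Mood is fixed at 6.
Sleep = -2 if Study >= 1 else -1  [with Study=6]  = -2
Stress = Study^2 + Sleep  [with Study=6, Sleep=-2]  = 34
Grade = |Stress - Mood|  [with Stress=34, Mood=6]  = 28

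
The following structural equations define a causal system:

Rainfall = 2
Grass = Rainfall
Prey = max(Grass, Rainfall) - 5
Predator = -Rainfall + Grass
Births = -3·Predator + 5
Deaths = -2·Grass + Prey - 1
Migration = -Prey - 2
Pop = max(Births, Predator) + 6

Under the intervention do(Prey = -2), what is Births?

5

do(Prey=-2) replaces the equation Prey = max(Grass, Rainfall) - 5 with the constant Prey = -2.
Births is not downstream of the intervention, so its value is determined by the original equations.
Grass = Rainfall  [with Rainfall=2]  = 2
Predator = -Rainfall + Grass  [with Rainfall=2, Grass=2]  = 0
Births = -3·Predator + 5  [with Predator=0]  = 5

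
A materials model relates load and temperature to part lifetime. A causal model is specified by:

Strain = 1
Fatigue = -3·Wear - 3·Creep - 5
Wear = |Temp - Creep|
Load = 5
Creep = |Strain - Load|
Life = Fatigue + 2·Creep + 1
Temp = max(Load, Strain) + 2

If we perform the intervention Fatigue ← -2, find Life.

Intervening sets Fatigue = -2 and removes its equation (Fatigue = -3·Wear - 3·Creep - 5).
Creep = |Strain - Load|  [with Strain=1, Load=5]  = 4
Life = Fatigue + 2·Creep + 1  [with Fatigue=-2, Creep=4]  = 7

7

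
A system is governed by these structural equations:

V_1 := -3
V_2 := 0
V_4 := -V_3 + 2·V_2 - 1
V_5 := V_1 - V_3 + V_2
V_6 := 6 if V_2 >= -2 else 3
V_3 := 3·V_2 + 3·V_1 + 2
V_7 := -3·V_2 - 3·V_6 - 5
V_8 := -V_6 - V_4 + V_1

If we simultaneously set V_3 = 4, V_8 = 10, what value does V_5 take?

The joint intervention fixes V_3 = 4, V_8 = 10, removing each variable's own equation.
V_5 = V_1 - V_3 + V_2  [with V_1=-3, V_3=4, V_2=0]  = -7

-7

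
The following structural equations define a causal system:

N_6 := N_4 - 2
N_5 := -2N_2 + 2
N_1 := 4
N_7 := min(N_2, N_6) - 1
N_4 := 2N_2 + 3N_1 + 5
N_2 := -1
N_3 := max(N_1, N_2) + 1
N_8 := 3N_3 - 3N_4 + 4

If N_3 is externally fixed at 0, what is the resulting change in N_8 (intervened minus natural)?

-15

The intervention breaks the incoming arrows to N_3: N_3 := max(N_1, N_2) + 1 no longer applies, and N_3 = 0.
N_4 = 2N_2 + 3N_1 + 5  [with N_2=-1, N_1=4]  = 15
N_8 = 3N_3 - 3N_4 + 4  [with N_3=0, N_4=15]  = -41
Without intervention: N_3 = max(N_1, N_2) + 1  [with N_1=4, N_2=-1]  = 5; N_4 = 2N_2 + 3N_1 + 5  [with N_2=-1, N_1=4]  = 15; N_8 = 3N_3 - 3N_4 + 4  [with N_3=5, N_4=15]  = -26.
Change = -41 − (-26) = -15.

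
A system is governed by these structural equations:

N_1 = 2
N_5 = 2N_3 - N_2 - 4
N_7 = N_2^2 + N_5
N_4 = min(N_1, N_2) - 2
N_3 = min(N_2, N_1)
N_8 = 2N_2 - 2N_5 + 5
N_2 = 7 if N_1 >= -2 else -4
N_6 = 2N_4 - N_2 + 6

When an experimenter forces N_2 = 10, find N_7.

90

Under do(N_2=10), the mechanism N_2 = 7 if N_1 >= -2 else -4 is discarded; N_2 is fixed at 10.
N_3 = min(N_2, N_1)  [with N_2=10, N_1=2]  = 2
N_5 = 2N_3 - N_2 - 4  [with N_3=2, N_2=10]  = -10
N_7 = N_2^2 + N_5  [with N_2=10, N_5=-10]  = 90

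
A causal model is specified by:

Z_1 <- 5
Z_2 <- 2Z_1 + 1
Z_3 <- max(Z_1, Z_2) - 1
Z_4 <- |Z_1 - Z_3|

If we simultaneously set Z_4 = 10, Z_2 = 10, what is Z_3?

Setting Z_4 = 10, Z_2 = 10 by intervention discards those variables' equations.
Z_3 = max(Z_1, Z_2) - 1  [with Z_1=5, Z_2=10]  = 9

9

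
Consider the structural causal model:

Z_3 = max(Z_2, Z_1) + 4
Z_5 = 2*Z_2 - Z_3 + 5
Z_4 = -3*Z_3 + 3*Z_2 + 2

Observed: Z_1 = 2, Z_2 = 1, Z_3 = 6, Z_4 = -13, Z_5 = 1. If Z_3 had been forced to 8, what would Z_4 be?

The intervention breaks the incoming arrows to Z_3: Z_3 = max(Z_2, Z_1) + 4 no longer applies, and Z_3 = 8.
Z_4 = -3*Z_3 + 3*Z_2 + 2  [with Z_3=8, Z_2=1]  = -19

-19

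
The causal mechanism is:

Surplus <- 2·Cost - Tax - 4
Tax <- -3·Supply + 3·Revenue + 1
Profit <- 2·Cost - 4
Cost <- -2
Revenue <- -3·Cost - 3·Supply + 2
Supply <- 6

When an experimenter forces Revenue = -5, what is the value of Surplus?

The intervention breaks the incoming arrows to Revenue: Revenue <- -3·Cost - 3·Supply + 2 no longer applies, and Revenue = -5.
Tax = -3·Supply + 3·Revenue + 1  [with Supply=6, Revenue=-5]  = -32
Surplus = 2·Cost - Tax - 4  [with Cost=-2, Tax=-32]  = 24

24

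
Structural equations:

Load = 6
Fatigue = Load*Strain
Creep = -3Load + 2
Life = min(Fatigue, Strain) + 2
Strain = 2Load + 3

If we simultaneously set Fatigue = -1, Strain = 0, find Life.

The joint intervention fixes Fatigue = -1, Strain = 0, removing each variable's own equation.
Life = min(Fatigue, Strain) + 2  [with Fatigue=-1, Strain=0]  = 1

1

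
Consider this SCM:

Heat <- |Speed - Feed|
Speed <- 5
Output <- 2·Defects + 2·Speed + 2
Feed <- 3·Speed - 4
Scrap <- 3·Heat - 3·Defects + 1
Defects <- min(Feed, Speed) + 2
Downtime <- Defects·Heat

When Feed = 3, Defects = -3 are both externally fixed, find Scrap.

Setting Feed = 3, Defects = -3 by intervention discards those variables' equations.
Heat = |Speed - Feed|  [with Speed=5, Feed=3]  = 2
Scrap = 3·Heat - 3·Defects + 1  [with Heat=2, Defects=-3]  = 16

16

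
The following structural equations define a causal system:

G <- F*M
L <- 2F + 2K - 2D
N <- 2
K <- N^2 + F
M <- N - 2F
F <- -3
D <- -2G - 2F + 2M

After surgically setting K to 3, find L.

-140

The intervention breaks the incoming arrows to K: K <- N^2 + F no longer applies, and K = 3.
M = N - 2F  [with N=2, F=-3]  = 8
G = F*M  [with F=-3, M=8]  = -24
D = -2G - 2F + 2M  [with G=-24, F=-3, M=8]  = 70
L = 2F + 2K - 2D  [with F=-3, K=3, D=70]  = -140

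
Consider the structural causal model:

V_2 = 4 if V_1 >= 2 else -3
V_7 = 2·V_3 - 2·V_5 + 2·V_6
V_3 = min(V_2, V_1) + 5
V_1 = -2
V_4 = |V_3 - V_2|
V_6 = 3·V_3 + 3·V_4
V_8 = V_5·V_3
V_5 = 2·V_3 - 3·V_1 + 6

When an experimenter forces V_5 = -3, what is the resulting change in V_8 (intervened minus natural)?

do(V_5=-3) replaces the equation V_5 = 2·V_3 - 3·V_1 + 6 with the constant V_5 = -3.
V_2 = 4 if V_1 >= 2 else -3  [with V_1=-2]  = -3
V_3 = min(V_2, V_1) + 5  [with V_2=-3, V_1=-2]  = 2
V_8 = V_5·V_3  [with V_5=-3, V_3=2]  = -6
Without intervention: V_2 = 4 if V_1 >= 2 else -3  [with V_1=-2]  = -3; V_3 = min(V_2, V_1) + 5  [with V_2=-3, V_1=-2]  = 2; V_5 = 2·V_3 - 3·V_1 + 6  [with V_3=2, V_1=-2]  = 16; V_8 = V_5·V_3  [with V_5=16, V_3=2]  = 32.
Change = -6 − 32 = -38.

-38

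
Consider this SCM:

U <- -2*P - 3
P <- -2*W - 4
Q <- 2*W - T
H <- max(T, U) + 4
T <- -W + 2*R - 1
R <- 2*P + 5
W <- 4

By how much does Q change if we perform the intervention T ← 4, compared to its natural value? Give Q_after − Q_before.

-47

The intervention breaks the incoming arrows to T: T <- -W + 2*R - 1 no longer applies, and T = 4.
Q = 2*W - T  [with W=4, T=4]  = 4
Without intervention: P = -2*W - 4  [with W=4]  = -12; R = 2*P + 5  [with P=-12]  = -19; T = -W + 2*R - 1  [with W=4, R=-19]  = -43; Q = 2*W - T  [with W=4, T=-43]  = 51.
Change = 4 − 51 = -47.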